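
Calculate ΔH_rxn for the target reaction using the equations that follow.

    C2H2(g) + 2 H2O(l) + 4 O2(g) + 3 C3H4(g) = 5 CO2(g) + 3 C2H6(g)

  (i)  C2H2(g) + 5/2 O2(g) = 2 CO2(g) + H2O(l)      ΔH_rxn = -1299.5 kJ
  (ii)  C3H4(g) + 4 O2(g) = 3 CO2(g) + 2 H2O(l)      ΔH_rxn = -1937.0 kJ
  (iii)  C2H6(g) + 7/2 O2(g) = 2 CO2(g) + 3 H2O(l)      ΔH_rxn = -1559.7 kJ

(i) as written (C2H2(g) already on the reactant side): -1299.5 kJ
(ii) × 3 (scale by 3 for the 3 C3H4(g)): (3)·(-1937.0) = -5811.0 kJ
(iii) reversed and × 3 (C2H6(g) must end up as a product; ×3 to match 3 C2H6(g) in the target): (-3)·(-1559.7) = +4679.1 kJ
ΔH_rxn = (1)·(-1299.5) + (3)·(-1937.0) + (-3)·(-1559.7) = -2431.4 kJ

ΔH_rxn = -2431.4 kJ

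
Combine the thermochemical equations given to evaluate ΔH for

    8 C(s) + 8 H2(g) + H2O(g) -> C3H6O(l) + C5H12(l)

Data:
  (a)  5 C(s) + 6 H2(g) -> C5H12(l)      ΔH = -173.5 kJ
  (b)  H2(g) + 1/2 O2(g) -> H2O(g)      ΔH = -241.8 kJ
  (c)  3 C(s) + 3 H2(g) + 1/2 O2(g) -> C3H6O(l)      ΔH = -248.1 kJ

ΔH = -179.8 kJ

(a) as written: -173.5 kJ
(b) reversed: +241.8 kJ
(c) as written: -248.1 kJ
ΔH = (-173.5) + (+241.8) + (-248.1) = -179.8 kJ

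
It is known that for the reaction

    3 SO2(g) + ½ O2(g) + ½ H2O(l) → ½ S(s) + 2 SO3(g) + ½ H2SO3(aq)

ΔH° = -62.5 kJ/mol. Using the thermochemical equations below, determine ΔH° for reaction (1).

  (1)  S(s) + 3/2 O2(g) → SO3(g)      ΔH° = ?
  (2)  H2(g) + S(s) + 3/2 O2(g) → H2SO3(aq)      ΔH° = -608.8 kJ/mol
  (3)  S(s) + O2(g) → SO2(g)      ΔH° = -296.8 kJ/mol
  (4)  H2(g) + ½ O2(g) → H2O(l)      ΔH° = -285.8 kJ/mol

ΔH° = -395.7 kJ/mol

(1) × 2 (scale by 2 for the 2 SO3(g)): contributes 2·x
(2) × 1/2 (×1/2 to match 1/2 H2SO3(aq) in the target): (1/2)·(-608.8) = -304.4 kJ/mol
(3) reversed and × 3 (reverse to put SO2(g) on the reactant side; scale by 3 for the 3 SO2(g)): (-3)·(-296.8) = +890.4 kJ/mol
(4) reversed and × 1/2 (H2O(l) must end up as a reactant; ×1/2 to match 1/2 H2O(l) in the target): (-1/2)·(-285.8) = +142.9 kJ/mol
-62.5 = (-304.4) + (+890.4) + (+142.9) + 2·x
x = (-62.5 − (+728.9)) / (2) = -395.7 kJ/mol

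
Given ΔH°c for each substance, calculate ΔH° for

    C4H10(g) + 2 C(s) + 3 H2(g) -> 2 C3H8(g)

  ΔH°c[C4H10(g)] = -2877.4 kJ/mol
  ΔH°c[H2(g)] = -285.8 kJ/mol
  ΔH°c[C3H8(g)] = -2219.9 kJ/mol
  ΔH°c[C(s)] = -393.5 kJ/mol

Using ΔH = Σ nΔHc°(reactants) − Σ nΔHc°(products):
= [1·(-2877.4) + 2·(-393.5) + 3·(-285.8)] − [2·(-2219.9)]
= -82.0 kJ/mol

ΔH° = -82.0 kJ/mol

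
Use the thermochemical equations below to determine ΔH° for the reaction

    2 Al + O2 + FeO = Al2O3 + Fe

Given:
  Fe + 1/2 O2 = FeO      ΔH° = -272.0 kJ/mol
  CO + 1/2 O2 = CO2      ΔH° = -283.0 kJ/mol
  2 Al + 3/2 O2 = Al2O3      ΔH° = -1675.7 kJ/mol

ΔH° = -1403.7 kJ/mol

equation 1 reversed: +272.0 kJ/mol
equation 2: not needed.
equation 3 as written: -1675.7 kJ/mol
ΔH° = (+272.0) + (-1675.7) = -1403.7 kJ/mol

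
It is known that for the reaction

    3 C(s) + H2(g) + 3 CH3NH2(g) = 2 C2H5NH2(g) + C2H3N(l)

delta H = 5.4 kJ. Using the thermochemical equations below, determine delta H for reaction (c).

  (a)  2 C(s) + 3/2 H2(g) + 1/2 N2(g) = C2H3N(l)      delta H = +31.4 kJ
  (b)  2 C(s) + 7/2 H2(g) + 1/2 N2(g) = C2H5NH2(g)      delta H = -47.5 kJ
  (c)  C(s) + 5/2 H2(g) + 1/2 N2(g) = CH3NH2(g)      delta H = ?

delta H = -23.0 kJ

(a) as written: +31.4 kJ
(b) × 2: (2)·(-47.5) = -95.0 kJ
(c) reversed and × 3: contributes −3·x
+5.4 = (+31.4) + (-95.0) − 3·x
x = (+5.4 − (-63.6)) / (-3) = -23.0 kJ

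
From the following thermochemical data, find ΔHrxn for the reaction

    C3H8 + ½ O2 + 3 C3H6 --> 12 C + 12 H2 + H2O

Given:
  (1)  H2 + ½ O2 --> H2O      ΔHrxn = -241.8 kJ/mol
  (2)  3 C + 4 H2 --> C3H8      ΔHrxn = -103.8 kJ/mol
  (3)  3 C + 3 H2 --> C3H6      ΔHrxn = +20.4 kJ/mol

ΔHrxn = -199.2 kJ/mol

(1) as written (H2O already on the product side): -241.8 kJ/mol
(2) reversed (reverse to put C3H8 on the reactant side): +103.8 kJ/mol
(3) reversed and × 3 (reverse to put C3H6 on the reactant side; ×3 to match 3 C3H6 in the target): (-3)·(+20.4) = -61.2 kJ/mol
By Hess's law, ΔHrxn = (-241.8) + (+103.8) + (-61.2) = -199.2 kJ/mol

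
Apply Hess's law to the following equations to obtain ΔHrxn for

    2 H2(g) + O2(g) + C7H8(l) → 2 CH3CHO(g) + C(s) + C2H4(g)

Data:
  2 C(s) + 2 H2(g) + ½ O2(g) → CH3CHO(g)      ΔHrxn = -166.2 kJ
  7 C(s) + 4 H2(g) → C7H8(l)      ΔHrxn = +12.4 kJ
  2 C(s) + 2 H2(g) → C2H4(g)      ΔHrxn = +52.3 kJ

equation 1 × 2 (×2 to match 2 CH3CHO(g) in the target): (2)·(-166.2) = -332.4 kJ
equation 2 reversed (reverse to put C7H8(l) on the reactant side): -12.4 kJ
equation 3 as written (C2H4(g) already on the product side): +52.3 kJ
ΔHrxn = (-332.4) + (-12.4) + (+52.3) = -292.5 kJ

ΔHrxn = -292.5 kJ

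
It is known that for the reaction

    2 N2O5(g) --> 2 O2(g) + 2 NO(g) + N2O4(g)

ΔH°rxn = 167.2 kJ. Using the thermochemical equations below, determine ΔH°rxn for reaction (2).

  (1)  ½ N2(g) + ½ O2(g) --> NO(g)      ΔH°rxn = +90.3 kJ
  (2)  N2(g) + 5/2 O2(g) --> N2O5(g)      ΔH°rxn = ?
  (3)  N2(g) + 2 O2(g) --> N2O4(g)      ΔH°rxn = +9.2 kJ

(1) × 2 (scale by 2 for the 2 NO(g)): (2)·(+90.3) = +180.6 kJ
(2) reversed and × 2 (reverse to put N2O5(g) on the reactant side; ×2 to match 2 N2O5(g) in the target): contributes −2·x
(3) as written (N2O4(g) already on the product side): +9.2 kJ
+167.2 = (+180.6) + (+9.2) − 2·x
x = (+167.2 − (+189.8)) / (-2) = 11.3 kJ

ΔH°rxn = 11.3 kJ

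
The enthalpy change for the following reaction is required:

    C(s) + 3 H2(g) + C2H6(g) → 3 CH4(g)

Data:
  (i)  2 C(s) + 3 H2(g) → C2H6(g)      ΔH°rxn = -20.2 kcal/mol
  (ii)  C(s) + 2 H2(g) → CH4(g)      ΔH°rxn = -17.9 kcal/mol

ΔH°rxn = -33.5 kcal/mol

(i) reversed: +20.2 kcal/mol
(ii) × 3: (3)·(-17.9) = -53.7 kcal/mol
ΔH°rxn = (-1)·(-20.2) + (3)·(-17.9) = -33.5 kcal/mol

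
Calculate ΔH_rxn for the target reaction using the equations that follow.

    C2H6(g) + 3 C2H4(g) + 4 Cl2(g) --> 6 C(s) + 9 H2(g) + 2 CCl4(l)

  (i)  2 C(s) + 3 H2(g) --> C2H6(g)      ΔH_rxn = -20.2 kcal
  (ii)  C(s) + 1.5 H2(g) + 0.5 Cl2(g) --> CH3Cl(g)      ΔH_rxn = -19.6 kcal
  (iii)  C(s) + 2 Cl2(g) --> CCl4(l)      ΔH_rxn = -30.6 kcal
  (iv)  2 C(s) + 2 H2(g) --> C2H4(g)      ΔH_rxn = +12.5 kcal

(i) reversed: +20.2 kcal
(ii): not needed.
(iii) × 2: (2)·(-30.6) = -61.2 kcal
(iv) reversed and × 3: (-3)·(+12.5) = -37.5 kcal
Summing the manipulated equations, ΔH_rxn = (+20.2) + (-61.2) + (-37.5) = -78.5 kcal

ΔH_rxn = -78.5 kcal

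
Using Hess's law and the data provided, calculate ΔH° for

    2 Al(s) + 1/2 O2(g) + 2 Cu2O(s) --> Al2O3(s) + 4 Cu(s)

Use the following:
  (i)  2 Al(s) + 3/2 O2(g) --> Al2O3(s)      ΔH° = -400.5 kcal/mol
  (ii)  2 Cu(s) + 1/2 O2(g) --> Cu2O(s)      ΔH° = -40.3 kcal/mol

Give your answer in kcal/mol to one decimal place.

(i) as written: -400.5 kcal/mol
(ii) reversed and × 2: (-2)·(-40.3) = +80.6 kcal/mol
ΔH° = (1)·(-400.5) + (-2)·(-40.3) = -319.9 kcal/mol

ΔH° = -319.9 kcal/mol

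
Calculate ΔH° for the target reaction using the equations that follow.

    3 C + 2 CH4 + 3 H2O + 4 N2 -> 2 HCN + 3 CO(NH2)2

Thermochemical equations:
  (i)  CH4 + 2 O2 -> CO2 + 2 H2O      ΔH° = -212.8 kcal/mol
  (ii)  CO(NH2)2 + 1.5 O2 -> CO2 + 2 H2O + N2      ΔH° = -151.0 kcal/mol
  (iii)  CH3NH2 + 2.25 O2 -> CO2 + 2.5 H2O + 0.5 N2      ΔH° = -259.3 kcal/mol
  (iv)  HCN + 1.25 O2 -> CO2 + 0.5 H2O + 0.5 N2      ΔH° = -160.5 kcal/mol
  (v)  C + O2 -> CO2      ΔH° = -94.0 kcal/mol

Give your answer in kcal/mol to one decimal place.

(i) × 2: (2)·(-212.8) = -425.6 kcal/mol
(ii) reversed and × 3: (-3)·(-151.0) = +453.0 kcal/mol
(iii): not needed.
(iv) reversed and × 2: (-2)·(-160.5) = +321.0 kcal/mol
(v) × 3: (3)·(-94.0) = -282.0 kcal/mol
Since enthalpy is a state function, ΔH° = (-425.6) + (+453.0) + (+321.0) + (-282.0) = 66.4 kcal/mol

ΔH° = 66.4 kcal/mol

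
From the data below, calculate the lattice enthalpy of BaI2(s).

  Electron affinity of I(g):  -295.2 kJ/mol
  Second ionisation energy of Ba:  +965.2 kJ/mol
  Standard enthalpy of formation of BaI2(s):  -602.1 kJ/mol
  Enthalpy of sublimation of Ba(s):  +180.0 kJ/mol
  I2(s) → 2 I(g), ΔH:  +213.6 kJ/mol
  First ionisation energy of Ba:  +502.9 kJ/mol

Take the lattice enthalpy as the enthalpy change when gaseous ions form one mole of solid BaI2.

U = -1873.4 kJ/mol

ΔHf° = 1·ΔHsub + 1·(ΣIE) + 1·D(I2) + 2·EA + U
-602.1 = 1·(+180.0) + 1·(+1468.1) + 1·(+213.6) + 2·(-295.2) + U
U = -602.1 − (+1271.3) = -1873.4 kJ/mol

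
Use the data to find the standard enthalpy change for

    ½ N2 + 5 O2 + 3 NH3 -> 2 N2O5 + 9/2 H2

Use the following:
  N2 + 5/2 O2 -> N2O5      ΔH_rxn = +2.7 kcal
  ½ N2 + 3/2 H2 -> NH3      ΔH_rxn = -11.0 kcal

equation 1 × 2 (scale by 2 for the 2 N2O5): (2)·(+2.7) = +5.4 kcal
equation 2 reversed and × 3 (NH3 must end up as a reactant; scale by 3 for the 3 NH3): (-3)·(-11.0) = +33.0 kcal
ΔH_rxn = (2)·(+2.7) + (-3)·(-11.0) = 38.4 kcal

ΔH_rxn = 38.4 kcal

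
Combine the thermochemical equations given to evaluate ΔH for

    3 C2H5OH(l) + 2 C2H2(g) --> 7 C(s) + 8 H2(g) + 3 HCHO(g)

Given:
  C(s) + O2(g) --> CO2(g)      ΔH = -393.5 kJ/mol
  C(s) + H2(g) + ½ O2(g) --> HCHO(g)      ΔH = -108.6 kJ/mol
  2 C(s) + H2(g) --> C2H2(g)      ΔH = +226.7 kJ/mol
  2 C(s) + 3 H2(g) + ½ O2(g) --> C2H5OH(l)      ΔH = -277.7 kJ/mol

ΔH = 53.9 kJ/mol

equation 1: not needed (CO2(g) appears nowhere else).
equation 2 × 3 (×3 to match 3 HCHO(g) in the target): (3)·(-108.6) = -325.8 kJ/mol
equation 3 reversed and × 2 (C2H2(g) must end up as a reactant; scale by 2 for the 2 C2H2(g)): (-2)·(+226.7) = -453.4 kJ/mol
equation 4 reversed and × 3 (reverse to put C2H5OH(l) on the reactant side; ×3 to match 3 C2H5OH(l) in the target): (-3)·(-277.7) = +833.1 kJ/mol
Summing the manipulated equations, ΔH = (-325.8) + (-453.4) + (+833.1) = 53.9 kJ/mol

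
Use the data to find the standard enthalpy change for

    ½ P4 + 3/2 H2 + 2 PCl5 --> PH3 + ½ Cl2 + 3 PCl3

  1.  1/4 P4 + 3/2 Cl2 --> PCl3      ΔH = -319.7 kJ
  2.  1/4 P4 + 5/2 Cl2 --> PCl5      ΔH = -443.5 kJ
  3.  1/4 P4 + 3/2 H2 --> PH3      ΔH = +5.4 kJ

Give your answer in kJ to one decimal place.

ΔH = -66.7 kJ

eq. 1 × 3 (×3 to match 3 PCl3 in the target): (3)·(-319.7) = -959.1 kJ
eq. 2 reversed and × 2 (PCl5 must end up as a reactant; scale by 2 for the 2 PCl5): (-2)·(-443.5) = +887.0 kJ
eq. 3 as written (PH3 already on the product side): +5.4 kJ
ΔH = (-959.1) + (+887.0) + (+5.4) = -66.7 kJ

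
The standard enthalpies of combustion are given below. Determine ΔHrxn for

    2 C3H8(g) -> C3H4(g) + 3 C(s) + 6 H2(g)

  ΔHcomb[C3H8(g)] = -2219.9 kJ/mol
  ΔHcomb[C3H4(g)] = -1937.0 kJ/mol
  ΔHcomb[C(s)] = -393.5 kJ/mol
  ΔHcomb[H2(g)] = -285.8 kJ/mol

ΔHrxn = 392.5 kJ/mol

Using ΔH = Σ nΔHc°(reactants) − Σ nΔHc°(products):
= [2·(-2219.9)] − [1·(-1937.0) + 3·(-393.5) + 6·(-285.8)]
= 392.5 kJ/mol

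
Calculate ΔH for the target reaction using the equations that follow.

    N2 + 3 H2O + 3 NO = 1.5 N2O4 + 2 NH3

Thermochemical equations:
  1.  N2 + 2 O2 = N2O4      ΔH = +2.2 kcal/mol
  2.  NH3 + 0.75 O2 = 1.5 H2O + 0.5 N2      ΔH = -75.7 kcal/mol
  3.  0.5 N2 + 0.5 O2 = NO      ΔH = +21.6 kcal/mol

eq. 1 × 3/2: (3/2)·(+2.2) = +3.3 kcal/mol
eq. 2 reversed and × 2: (-2)·(-75.7) = +151.4 kcal/mol
eq. 3 reversed and × 3: (-3)·(+21.6) = -64.8 kcal/mol
By Hess's law, ΔH = (+3.3) + (+151.4) + (-64.8) = 89.9 kcal/mol

ΔH = 89.9 kcal/mol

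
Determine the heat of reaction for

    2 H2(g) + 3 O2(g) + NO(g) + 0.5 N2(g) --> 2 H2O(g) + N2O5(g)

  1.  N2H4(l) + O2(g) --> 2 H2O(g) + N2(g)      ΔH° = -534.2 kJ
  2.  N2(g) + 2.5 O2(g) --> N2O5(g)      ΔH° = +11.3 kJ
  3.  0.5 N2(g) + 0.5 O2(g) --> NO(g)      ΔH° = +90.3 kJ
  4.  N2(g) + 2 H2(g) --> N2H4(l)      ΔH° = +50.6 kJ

eq. 1 as written: -534.2 kJ
eq. 2 as written: +11.3 kJ
eq. 3 reversed: -90.3 kJ
eq. 4 as written: +50.6 kJ
ΔH° = (1)·(-534.2) + (1)·(+11.3) + (-1)·(+90.3) + (1)·(+50.6) = -562.6 kJ

ΔH° = -562.6 kJ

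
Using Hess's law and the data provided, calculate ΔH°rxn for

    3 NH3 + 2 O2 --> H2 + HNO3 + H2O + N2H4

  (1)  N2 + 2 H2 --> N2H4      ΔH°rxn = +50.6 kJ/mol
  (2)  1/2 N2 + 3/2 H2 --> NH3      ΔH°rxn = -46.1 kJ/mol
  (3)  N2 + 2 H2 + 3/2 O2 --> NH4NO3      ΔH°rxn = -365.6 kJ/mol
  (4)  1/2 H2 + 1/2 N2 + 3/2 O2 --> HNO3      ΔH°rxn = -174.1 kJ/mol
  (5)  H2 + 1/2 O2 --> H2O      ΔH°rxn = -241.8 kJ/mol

ΔH°rxn = -227.0 kJ/mol

(1) as written (N2H4 already on the product side): +50.6 kJ/mol
(2) reversed and × 3 (NH3 must end up as a reactant; scale by 3 for the 3 NH3): (-3)·(-46.1) = +138.3 kJ/mol
(3): not needed (NH4NO3 appears nowhere else).
(4) as written (HNO3 already on the product side): -174.1 kJ/mol
(5) as written (H2O already on the product side): -241.8 kJ/mol
Since enthalpy is a state function, ΔH°rxn = (1)·(+50.6) + (-3)·(-46.1) + (1)·(-174.1) + (1)·(-241.8) = -227.0 kJ/mol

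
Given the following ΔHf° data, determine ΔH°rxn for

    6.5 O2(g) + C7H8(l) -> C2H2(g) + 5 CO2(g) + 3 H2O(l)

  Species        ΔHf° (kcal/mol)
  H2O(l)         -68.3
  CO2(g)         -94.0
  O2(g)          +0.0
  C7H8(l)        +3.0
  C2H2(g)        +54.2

ΔH°rxn = -623.7 kcal/mol

Products: 1·(+54.2) + 5·(-94.0) + 3·(-68.3) = -620.7
Reactants: 13/2·(+0.0) + 1·(+3.0) = +3.0
ΔH°rxn = (-620.7) − (+3.0) = -623.7 kcal/mol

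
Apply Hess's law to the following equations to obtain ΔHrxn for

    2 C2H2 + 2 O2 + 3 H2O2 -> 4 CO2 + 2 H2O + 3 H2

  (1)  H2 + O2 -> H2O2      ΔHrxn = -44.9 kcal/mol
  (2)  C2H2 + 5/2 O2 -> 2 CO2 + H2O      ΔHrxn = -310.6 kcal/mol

ΔHrxn = -486.5 kcal/mol

(1) reversed and × 3: (-3)·(-44.9) = +134.7 kcal/mol
(2) × 2: (2)·(-310.6) = -621.2 kcal/mol
ΔHrxn = (-3)·(-44.9) + (2)·(-310.6) = -486.5 kcal/mol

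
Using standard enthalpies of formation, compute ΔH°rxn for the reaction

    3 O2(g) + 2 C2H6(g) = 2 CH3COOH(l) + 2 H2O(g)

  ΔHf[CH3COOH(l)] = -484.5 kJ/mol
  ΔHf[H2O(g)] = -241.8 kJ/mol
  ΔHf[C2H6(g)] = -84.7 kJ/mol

ΔH°rxn = -1283.2 kJ/mol

Products: 2·(-484.5) + 2·(-241.8) = -1452.6
Reactants: 3·(+0.0) + 2·(-84.7) = -169.4
ΔH°rxn = (-1452.6) − (-169.4) = -1283.2 kJ/mol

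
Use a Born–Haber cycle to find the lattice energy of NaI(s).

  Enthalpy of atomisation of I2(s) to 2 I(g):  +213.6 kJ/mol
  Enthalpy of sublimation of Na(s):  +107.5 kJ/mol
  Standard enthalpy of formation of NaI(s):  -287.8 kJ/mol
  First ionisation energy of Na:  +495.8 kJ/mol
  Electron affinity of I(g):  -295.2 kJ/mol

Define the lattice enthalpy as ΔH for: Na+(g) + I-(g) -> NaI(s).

ΔHf° = 1·ΔHsub + 1·(ΣIE) + 1/2·D(I2) + 1·EA + U
-287.8 = 1·(+107.5) + 1·(+495.8) + 1/2·(+213.6) + 1·(-295.2) + U
U = -287.8 − (+414.9) = -702.7 kJ/mol

U = -702.7 kJ/mol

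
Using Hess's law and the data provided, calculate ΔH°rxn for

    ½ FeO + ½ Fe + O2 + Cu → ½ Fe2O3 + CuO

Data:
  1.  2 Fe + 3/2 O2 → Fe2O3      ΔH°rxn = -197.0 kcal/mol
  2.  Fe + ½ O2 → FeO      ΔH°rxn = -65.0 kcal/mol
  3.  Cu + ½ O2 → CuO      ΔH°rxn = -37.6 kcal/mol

ΔH°rxn = -103.6 kcal/mol

eq. 1 × 1/2 (scale by 1/2 for the 1/2 Fe2O3): (1/2)·(-197.0) = -98.5 kcal/mol
eq. 2 reversed and × 1/2 (reverse to put FeO on the reactant side; ×1/2 to match 1/2 FeO in the target): (-1/2)·(-65.0) = +32.5 kcal/mol
eq. 3 as written (CuO already on the product side): -37.6 kcal/mol
ΔH°rxn = (1/2)·(-197.0) + (-1/2)·(-65.0) + (1)·(-37.6) = -103.6 kcal/mol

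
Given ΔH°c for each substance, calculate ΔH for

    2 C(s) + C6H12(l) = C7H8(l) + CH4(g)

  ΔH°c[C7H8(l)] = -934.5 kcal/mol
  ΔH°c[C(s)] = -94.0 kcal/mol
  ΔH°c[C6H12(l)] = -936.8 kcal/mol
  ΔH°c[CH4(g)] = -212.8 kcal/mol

Using ΔH = Σ nΔHc°(reactants) − Σ nΔHc°(products):
= [2·(-94.0) + 1·(-936.8)] − [1·(-934.5) + 1·(-212.8)]
= 22.5 kcal/mol

ΔH = 22.5 kcal/mol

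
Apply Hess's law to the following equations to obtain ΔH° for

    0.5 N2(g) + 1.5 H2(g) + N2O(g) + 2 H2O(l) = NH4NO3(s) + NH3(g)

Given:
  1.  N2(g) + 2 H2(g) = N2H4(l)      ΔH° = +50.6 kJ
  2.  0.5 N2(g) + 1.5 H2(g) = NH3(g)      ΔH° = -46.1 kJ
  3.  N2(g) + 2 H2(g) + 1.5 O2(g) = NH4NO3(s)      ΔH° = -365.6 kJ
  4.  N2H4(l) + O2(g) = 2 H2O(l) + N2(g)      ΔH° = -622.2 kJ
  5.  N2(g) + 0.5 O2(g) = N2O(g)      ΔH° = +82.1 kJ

ΔH° = 77.8 kJ

eq. 1 reversed: -50.6 kJ
eq. 2 as written: -46.1 kJ
eq. 3 as written: -365.6 kJ
eq. 4 reversed: +622.2 kJ
eq. 5 reversed: -82.1 kJ
Summing the manipulated equations, ΔH° = (-1)·(+50.6) + (1)·(-46.1) + (1)·(-365.6) + (-1)·(-622.2) + (-1)·(+82.1) = 77.8 kJ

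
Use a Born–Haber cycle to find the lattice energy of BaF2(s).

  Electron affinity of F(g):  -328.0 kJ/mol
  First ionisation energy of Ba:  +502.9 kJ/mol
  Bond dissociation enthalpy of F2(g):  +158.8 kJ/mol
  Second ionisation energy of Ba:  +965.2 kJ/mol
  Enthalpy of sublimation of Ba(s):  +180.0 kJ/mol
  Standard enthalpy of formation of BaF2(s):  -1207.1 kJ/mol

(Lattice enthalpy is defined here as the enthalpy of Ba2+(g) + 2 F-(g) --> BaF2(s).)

U = -2358.0 kJ/mol

ΔHf° = 1·ΔHsub + 1·(ΣIE) + 1·D(F2) + 2·EA + U
-1207.1 = 1·(+180.0) + 1·(+1468.1) + 1·(+158.8) + 2·(-328.0) + U
U = -1207.1 − (+1150.9) = -2358.0 kJ/mol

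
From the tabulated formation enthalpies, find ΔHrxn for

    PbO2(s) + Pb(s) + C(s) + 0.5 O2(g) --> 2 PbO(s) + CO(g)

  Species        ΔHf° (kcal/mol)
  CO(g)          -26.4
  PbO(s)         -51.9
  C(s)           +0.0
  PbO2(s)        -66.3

ΔH°rxn = Σ nΔHf°(products) − Σ nΔHf°(reactants).
Products: 2·(-51.9) + 1·(-26.4) = -130.2
Reactants: 1·(-66.3) + 1·(+0.0) + 1·(+0.0) + 1/2·(+0.0) = -66.3
ΔHrxn = (-130.2) − (-66.3) = -63.9 kcal/mol

ΔHrxn = -63.9 kcal/mol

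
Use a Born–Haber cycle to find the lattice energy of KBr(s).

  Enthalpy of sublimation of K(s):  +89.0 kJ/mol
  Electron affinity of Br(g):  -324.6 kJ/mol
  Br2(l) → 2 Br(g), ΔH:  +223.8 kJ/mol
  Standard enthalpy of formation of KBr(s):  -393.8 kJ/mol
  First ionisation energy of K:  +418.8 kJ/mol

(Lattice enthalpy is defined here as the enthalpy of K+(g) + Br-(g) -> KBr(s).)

ΔHf° = 1·ΔHsub + 1·(ΣIE) + 1/2·D(Br2) + 1·EA + U
-393.8 = 1·(+89.0) + 1·(+418.8) + 1/2·(+223.8) + 1·(-324.6) + U
U = -393.8 − (+295.1) = -688.9 kJ/mol

U = -688.9 kJ/mol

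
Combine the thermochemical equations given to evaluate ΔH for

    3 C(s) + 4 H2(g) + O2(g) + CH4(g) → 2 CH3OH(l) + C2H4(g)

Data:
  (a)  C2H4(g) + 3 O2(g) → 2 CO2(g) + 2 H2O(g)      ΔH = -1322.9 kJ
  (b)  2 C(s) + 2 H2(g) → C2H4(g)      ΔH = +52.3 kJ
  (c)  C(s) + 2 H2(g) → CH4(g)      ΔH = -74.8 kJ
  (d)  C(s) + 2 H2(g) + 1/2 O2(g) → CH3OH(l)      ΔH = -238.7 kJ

ΔH = -350.3 kJ

(a): not needed.
(b) as written: +52.3 kJ
(c) reversed: +74.8 kJ
(d) × 2: (2)·(-238.7) = -477.4 kJ
ΔH = (1)·(+52.3) + (-1)·(-74.8) + (2)·(-238.7) = -350.3 kJ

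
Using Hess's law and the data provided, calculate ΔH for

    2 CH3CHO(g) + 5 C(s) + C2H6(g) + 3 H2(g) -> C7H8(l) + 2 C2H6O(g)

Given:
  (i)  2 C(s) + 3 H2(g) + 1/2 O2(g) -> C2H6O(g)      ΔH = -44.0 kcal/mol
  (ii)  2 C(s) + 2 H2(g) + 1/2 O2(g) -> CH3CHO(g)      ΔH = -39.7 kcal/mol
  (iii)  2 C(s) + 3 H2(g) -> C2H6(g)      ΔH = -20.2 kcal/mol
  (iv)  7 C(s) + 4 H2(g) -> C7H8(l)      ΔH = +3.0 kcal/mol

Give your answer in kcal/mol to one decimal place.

(i) × 2: (2)·(-44.0) = -88.0 kcal/mol
(ii) reversed and × 2: (-2)·(-39.7) = +79.4 kcal/mol
(iii) reversed: +20.2 kcal/mol
(iv) as written: +3.0 kcal/mol
ΔH = (-88.0) + (+79.4) + (+20.2) + (+3.0) = 14.6 kcal/mol

ΔH = 14.6 kcal/mol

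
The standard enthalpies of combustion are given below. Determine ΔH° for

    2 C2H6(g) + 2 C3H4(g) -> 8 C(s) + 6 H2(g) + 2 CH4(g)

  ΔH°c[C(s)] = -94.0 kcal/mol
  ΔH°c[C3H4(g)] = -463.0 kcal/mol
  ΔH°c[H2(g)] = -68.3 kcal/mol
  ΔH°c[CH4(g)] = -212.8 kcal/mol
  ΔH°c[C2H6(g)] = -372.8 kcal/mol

Using ΔH = Σ nΔHc°(reactants) − Σ nΔHc°(products):
= [2·(-372.8) + 2·(-463.0)] − [8·(-94.0) + 6·(-68.3) + 2·(-212.8)]
= -84.2 kcal/mol

ΔH° = -84.2 kcal/mol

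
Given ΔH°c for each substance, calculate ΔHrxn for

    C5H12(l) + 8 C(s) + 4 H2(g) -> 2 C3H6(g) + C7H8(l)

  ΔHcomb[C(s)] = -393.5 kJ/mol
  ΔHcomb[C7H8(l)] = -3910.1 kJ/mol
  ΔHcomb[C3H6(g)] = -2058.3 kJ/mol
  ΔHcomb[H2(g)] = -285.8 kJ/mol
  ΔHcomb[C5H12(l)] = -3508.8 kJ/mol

ΔHrxn = 226.7 kJ/mol

With combustion enthalpies, reactants minus products:
= [1·(-3508.8) + 8·(-393.5) + 4·(-285.8)] − [2·(-2058.3) + 1·(-3910.1)]
= 226.7 kJ/mol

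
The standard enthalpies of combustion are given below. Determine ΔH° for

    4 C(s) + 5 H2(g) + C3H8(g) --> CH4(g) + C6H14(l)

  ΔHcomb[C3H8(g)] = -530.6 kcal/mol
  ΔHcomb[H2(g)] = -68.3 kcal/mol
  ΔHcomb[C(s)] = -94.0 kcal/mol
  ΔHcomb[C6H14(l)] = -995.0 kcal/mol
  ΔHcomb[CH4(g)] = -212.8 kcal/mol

Using ΔH = Σ nΔHc°(reactants) − Σ nΔHc°(products):
= [4·(-94.0) + 5·(-68.3) + 1·(-530.6)] − [1·(-212.8) + 1·(-995.0)]
= -40.3 kcal/mol

ΔH° = -40.3 kcal/mol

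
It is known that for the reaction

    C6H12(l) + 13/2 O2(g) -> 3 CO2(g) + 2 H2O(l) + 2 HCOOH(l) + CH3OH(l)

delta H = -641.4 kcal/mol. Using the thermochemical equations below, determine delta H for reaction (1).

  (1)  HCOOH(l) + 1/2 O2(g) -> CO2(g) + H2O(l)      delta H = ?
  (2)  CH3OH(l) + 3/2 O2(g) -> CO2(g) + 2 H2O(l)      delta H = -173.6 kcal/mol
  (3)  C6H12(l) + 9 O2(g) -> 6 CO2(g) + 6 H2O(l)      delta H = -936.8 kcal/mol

delta H = -60.9 kcal/mol

(1) reversed and × 2: contributes −2·x
(2) reversed: +173.6 kcal/mol
(3) as written: -936.8 kcal/mol
-641.4 = (+173.6) + (-936.8) − 2·x
x = (-641.4 − (-763.2)) / (-2) = -60.9 kcal/mol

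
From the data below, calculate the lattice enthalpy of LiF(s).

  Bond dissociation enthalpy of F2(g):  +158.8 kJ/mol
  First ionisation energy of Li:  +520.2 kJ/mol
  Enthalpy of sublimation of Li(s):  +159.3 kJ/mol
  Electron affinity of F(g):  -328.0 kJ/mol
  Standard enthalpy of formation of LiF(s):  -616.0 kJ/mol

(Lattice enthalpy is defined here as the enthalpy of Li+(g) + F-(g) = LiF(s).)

ΔHf° = 1·ΔHsub + 1·(ΣIE) + 1/2·D(F2) + 1·EA + U
-616.0 = 1·(+159.3) + 1·(+520.2) + 1/2·(+158.8) + 1·(-328.0) + U
U = -616.0 − (+430.9) = -1046.9 kJ/mol

U = -1046.9 kJ/mol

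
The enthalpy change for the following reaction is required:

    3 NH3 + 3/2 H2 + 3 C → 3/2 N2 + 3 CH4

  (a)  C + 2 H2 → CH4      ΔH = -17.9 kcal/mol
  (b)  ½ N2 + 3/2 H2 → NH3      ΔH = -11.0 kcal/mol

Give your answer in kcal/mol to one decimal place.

(a) × 3: (3)·(-17.9) = -53.7 kcal/mol
(b) reversed and × 3: (-3)·(-11.0) = +33.0 kcal/mol
Since enthalpy is a state function, ΔH = (3)·(-17.9) + (-3)·(-11.0) = -20.7 kcal/mol

ΔH = -20.7 kcal/mol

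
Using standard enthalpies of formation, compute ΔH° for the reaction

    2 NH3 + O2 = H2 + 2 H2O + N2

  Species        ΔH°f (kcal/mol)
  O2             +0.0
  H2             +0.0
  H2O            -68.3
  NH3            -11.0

ΔH° = -114.6 kcal/mol

Products: 1·(+0.0) + 2·(-68.3) + 1·(+0.0) = -136.6
Reactants: 2·(-11.0) + 1·(+0.0) = -22.0
ΔH° = (-136.6) − (-22.0) = -114.6 kcal/mol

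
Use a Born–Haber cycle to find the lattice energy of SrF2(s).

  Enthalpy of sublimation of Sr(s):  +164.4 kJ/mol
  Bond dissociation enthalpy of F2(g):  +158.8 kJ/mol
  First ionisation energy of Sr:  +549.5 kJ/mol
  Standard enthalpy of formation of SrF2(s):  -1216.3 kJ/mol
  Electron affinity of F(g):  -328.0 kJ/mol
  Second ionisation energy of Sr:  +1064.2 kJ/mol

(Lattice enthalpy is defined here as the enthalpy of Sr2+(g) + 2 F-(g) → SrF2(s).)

U = -2497.2 kJ/mol

ΔHf° = 1·ΔHsub + 1·(ΣIE) + 1·D(F2) + 2·EA + U
-1216.3 = 1·(+164.4) + 1·(+1613.7) + 1·(+158.8) + 2·(-328.0) + U
U = -1216.3 − (+1280.9) = -2497.2 kJ/mol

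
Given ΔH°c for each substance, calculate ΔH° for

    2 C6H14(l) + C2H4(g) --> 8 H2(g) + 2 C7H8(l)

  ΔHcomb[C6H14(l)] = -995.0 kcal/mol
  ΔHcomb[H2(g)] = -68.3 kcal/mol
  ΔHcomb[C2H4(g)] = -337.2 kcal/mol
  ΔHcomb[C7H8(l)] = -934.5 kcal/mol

ΔH° = 88.2 kcal/mol

With combustion enthalpies, reactants minus products:
= [2·(-995.0) + 1·(-337.2)] − [8·(-68.3) + 2·(-934.5)]
= 88.2 kcal/mol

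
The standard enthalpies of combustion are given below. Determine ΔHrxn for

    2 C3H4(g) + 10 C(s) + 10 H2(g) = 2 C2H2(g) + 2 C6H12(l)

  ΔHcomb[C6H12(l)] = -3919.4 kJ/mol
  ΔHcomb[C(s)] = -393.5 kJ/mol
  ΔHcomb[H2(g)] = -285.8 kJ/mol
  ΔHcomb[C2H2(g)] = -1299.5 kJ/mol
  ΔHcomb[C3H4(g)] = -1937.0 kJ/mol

Using ΔH = Σ nΔHc°(reactants) − Σ nΔHc°(products):
= [2·(-1937.0) + 10·(-393.5) + 10·(-285.8)] − [2·(-1299.5) + 2·(-3919.4)]
= -229.2 kJ/mol

ΔHrxn = -229.2 kJ/mol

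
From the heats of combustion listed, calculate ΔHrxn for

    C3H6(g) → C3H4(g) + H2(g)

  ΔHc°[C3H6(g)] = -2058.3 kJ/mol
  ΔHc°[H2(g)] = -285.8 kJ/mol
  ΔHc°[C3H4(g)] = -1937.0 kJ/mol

ΔHrxn = 164.5 kJ/mol

Using ΔH = Σ nΔHc°(reactants) − Σ nΔHc°(products):
= [1·(-2058.3)] − [1·(-1937.0) + 1·(-285.8)]
= 164.5 kJ/mol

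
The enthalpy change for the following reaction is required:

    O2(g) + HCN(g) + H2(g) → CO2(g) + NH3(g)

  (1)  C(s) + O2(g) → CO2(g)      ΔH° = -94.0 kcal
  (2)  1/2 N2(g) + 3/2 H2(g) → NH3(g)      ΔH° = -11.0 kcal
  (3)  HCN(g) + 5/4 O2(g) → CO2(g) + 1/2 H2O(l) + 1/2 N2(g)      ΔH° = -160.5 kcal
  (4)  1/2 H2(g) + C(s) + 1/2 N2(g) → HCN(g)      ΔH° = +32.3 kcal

ΔH° = -137.3 kcal

(1) as written: -94.0 kcal
(2) as written: -11.0 kcal
(3): not needed.
(4) reversed: -32.3 kcal
By Hess's law, ΔH° = (1)·(-94.0) + (1)·(-11.0) + (-1)·(+32.3) = -137.3 kcal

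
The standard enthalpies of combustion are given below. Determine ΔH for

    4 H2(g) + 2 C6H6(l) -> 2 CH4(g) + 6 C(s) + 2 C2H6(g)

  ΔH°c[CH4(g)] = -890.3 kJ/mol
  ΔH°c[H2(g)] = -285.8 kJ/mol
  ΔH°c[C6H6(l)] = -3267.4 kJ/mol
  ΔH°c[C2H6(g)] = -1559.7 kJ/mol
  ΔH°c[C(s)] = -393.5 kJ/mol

ΔH = -417.0 kJ/mol

Using ΔH = Σ nΔHc°(reactants) − Σ nΔHc°(products):
= [4·(-285.8) + 2·(-3267.4)] − [2·(-890.3) + 6·(-393.5) + 2·(-1559.7)]
= -417.0 kJ/mol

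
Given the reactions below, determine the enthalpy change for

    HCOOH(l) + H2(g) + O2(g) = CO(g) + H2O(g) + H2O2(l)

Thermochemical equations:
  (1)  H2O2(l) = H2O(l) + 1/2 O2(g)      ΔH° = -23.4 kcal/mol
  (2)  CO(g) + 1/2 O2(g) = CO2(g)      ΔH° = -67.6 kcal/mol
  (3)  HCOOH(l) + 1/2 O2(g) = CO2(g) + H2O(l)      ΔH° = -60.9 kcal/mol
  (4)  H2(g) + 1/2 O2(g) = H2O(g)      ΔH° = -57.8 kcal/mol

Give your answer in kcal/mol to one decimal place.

ΔH° = -27.7 kcal/mol

(1) reversed (reverse to put H2O2(l) on the product side): +23.4 kcal/mol
(2) reversed (reverse to put CO(g) on the product side): +67.6 kcal/mol
(3) as written (HCOOH(l) already on the reactant side): -60.9 kcal/mol
(4) as written (H2O(g) already on the product side): -57.8 kcal/mol
Since enthalpy is a state function, ΔH° = (-1)·(-23.4) + (-1)·(-67.6) + (1)·(-60.9) + (1)·(-57.8) = -27.7 kcal/mol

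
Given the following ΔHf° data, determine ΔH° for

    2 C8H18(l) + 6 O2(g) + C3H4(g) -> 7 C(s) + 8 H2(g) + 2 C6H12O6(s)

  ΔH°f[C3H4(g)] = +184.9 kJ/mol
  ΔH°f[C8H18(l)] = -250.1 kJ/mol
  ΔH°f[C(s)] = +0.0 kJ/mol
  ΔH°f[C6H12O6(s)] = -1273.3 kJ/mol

ΔH° = -2231.3 kJ/mol

Products: 7·(+0.0) + 8·(+0.0) + 2·(-1273.3) = -2546.6
Reactants: 2·(-250.1) + 6·(+0.0) + 1·(+184.9) = -315.3
ΔH° = (-2546.6) − (-315.3) = -2231.3 kJ/mol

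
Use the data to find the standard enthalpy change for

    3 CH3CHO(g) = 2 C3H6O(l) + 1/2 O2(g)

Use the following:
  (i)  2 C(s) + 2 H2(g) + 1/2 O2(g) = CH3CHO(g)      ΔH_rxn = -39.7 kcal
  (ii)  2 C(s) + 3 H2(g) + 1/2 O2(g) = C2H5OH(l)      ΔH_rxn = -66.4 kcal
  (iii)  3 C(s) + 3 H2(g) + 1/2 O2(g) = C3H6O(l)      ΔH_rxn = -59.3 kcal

ΔH_rxn = 0.5 kcal

(i) reversed and × 3: (-3)·(-39.7) = +119.1 kcal
(ii): not needed.
(iii) × 2: (2)·(-59.3) = -118.6 kcal
Since enthalpy is a state function, ΔH_rxn = (-3)·(-39.7) + (2)·(-59.3) = 0.5 kcal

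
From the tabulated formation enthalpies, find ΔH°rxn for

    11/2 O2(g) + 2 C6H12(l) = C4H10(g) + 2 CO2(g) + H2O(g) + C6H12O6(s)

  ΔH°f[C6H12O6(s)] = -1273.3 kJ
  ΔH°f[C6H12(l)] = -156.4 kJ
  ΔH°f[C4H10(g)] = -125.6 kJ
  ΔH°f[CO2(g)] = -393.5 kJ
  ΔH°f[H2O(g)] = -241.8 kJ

ΔH°rxn = Σ nΔHf°(products) − Σ nΔHf°(reactants).
Products: 1·(-125.6) + 2·(-393.5) + 1·(-241.8) + 1·(-1273.3) = -2427.7
Reactants: 11/2·(+0.0) + 2·(-156.4) = -312.8
ΔH°rxn = (-2427.7) − (-312.8) = -2114.9 kJ

ΔH°rxn = -2114.9 kJ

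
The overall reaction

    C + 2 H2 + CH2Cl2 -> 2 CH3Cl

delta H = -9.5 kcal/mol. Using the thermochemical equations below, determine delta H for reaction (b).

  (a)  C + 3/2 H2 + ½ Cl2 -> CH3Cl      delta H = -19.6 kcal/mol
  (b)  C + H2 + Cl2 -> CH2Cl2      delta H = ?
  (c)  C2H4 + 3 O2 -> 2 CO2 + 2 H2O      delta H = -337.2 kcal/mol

(a) × 2: (2)·(-19.6) = -39.2 kcal/mol
(b) reversed: contributes −x
(c): not needed.
-9.5 = (-39.2) − x
x = (-9.5 − (-39.2)) / (-1) = -29.7 kcal/mol

delta H = -29.7 kcal/mol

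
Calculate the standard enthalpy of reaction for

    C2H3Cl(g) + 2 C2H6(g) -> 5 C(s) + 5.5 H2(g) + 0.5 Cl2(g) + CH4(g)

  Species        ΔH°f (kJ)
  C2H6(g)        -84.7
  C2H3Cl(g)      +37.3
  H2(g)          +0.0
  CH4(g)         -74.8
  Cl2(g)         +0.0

Products: 5·(+0.0) + 11/2·(+0.0) + 1/2·(+0.0) + 1·(-74.8) = -74.8
Reactants: 1·(+37.3) + 2·(-84.7) = -132.1
ΔH°rxn = (-74.8) − (-132.1) = 57.3 kJ

ΔH°rxn = 57.3 kJ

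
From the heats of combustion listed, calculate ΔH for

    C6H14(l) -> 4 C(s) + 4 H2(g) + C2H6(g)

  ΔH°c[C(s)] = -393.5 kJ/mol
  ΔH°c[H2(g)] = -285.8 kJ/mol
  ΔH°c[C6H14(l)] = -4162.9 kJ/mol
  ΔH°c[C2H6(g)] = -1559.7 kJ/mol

With combustion enthalpies, reactants minus products:
= [1·(-4162.9)] − [4·(-393.5) + 4·(-285.8) + 1·(-1559.7)]
= 114.0 kJ/mol

ΔH = 114.0 kJ/mol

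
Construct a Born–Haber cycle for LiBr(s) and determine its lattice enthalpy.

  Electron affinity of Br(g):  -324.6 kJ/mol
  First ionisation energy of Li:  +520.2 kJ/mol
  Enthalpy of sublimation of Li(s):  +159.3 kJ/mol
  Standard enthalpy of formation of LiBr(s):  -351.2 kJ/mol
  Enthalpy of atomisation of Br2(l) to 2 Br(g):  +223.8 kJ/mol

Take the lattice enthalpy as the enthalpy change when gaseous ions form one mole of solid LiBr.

U = -818.0 kJ/mol

ΔHf° = 1·ΔHsub + 1·(ΣIE) + 1/2·D(Br2) + 1·EA + U
-351.2 = 1·(+159.3) + 1·(+520.2) + 1/2·(+223.8) + 1·(-324.6) + U
U = -351.2 − (+466.8) = -818.0 kJ/mol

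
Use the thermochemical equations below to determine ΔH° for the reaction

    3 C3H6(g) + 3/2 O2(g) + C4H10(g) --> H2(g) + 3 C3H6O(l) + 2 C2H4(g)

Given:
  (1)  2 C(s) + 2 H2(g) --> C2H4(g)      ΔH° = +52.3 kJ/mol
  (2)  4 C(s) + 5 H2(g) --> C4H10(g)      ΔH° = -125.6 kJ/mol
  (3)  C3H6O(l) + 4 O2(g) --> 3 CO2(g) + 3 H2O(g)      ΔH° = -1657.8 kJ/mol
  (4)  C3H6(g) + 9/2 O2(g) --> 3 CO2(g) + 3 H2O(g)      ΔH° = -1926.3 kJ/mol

ΔH° = -575.3 kJ/mol

(1) × 2: (2)·(+52.3) = +104.6 kJ/mol
(2) reversed: +125.6 kJ/mol
(3) reversed and × 3: (-3)·(-1657.8) = +4973.4 kJ/mol
(4) × 3: (3)·(-1926.3) = -5778.9 kJ/mol
Summing the manipulated equations, ΔH° = (2)·(+52.3) + (-1)·(-125.6) + (-3)·(-1657.8) + (3)·(-1926.3) = -575.3 kJ/mol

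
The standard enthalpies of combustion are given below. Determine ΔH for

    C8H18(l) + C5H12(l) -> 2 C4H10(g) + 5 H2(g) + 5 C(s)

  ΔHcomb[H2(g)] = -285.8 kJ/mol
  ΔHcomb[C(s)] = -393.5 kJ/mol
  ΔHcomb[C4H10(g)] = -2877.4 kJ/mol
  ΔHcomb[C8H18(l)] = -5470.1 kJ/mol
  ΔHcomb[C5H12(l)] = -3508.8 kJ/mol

ΔH = 172.4 kJ/mol

With combustion enthalpies, reactants minus products:
= [1·(-5470.1) + 1·(-3508.8)] − [2·(-2877.4) + 5·(-285.8) + 5·(-393.5)]
= 172.4 kJ/mol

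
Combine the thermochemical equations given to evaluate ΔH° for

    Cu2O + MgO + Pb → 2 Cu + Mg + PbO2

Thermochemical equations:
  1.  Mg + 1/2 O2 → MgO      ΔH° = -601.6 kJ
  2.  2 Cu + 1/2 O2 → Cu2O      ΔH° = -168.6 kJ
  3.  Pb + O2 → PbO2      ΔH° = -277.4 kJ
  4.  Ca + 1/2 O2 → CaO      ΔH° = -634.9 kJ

ΔH° = 492.8 kJ

eq. 1 reversed (MgO must end up as a reactant): +601.6 kJ
eq. 2 reversed (Cu2O must end up as a reactant): +168.6 kJ
eq. 3 as written (PbO2 already on the product side): -277.4 kJ
eq. 4: not needed (CaO appears nowhere else).
ΔH° = (+601.6) + (+168.6) + (-277.4) = 492.8 kJ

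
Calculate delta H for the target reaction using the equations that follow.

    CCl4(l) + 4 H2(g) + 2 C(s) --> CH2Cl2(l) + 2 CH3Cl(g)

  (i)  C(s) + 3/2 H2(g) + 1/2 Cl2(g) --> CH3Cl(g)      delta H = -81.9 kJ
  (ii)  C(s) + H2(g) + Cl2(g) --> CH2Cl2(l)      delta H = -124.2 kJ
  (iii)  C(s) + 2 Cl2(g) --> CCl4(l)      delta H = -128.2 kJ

delta H = -159.8 kJ

(i) × 2 (scale by 2 for the 2 CH3Cl(g)): (2)·(-81.9) = -163.8 kJ
(ii) as written (CH2Cl2(l) already on the product side): -124.2 kJ
(iii) reversed (reverse to put CCl4(l) on the reactant side): +128.2 kJ
Summing the manipulated equations, delta H = (-163.8) + (-124.2) + (+128.2) = -159.8 kJ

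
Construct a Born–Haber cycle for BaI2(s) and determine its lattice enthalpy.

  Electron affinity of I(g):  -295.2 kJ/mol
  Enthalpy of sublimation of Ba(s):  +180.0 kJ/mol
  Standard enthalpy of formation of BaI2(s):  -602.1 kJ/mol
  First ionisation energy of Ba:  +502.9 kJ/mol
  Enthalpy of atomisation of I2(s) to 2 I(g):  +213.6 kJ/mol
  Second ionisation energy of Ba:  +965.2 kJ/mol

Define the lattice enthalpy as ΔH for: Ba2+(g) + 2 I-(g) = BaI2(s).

ΔHf° = 1·ΔHsub + 1·(ΣIE) + 1·D(I2) + 2·EA + U
-602.1 = 1·(+180.0) + 1·(+1468.1) + 1·(+213.6) + 2·(-295.2) + U
U = -602.1 − (+1271.3) = -1873.4 kJ/mol

U = -1873.4 kJ/mol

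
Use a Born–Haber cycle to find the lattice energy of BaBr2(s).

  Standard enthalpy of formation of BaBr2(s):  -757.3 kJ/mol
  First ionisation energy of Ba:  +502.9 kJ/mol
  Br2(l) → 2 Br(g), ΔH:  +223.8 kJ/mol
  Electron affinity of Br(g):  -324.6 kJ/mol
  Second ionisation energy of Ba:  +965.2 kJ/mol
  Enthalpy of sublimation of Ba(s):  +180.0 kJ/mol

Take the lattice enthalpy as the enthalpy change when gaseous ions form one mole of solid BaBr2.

U = -1980.0 kJ/mol

ΔHf° = 1·ΔHsub + 1·(ΣIE) + 1·D(Br2) + 2·EA + U
-757.3 = 1·(+180.0) + 1·(+1468.1) + 1·(+223.8) + 2·(-324.6) + U
U = -757.3 − (+1222.7) = -1980.0 kJ/mol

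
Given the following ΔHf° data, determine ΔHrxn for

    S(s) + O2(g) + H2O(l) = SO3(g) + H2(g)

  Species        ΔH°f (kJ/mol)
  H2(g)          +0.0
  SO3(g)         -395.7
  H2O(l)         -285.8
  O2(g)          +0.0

Products: 1·(-395.7) + 1·(+0.0) = -395.7
Reactants: 1·(+0.0) + 1·(+0.0) + 1·(-285.8) = -285.8
ΔHrxn = (-395.7) − (-285.8) = -109.9 kJ/mol

ΔHrxn = -109.9 kJ/mol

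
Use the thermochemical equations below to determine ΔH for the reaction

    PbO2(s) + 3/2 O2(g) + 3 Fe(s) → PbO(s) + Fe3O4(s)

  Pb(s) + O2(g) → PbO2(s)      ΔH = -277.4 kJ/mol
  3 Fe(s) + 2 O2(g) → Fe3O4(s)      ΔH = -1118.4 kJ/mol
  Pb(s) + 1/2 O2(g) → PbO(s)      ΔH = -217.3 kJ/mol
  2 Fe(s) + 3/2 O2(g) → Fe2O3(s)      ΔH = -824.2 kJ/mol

equation 1 reversed (PbO2(s) must end up as a reactant): +277.4 kJ/mol
equation 2 as written (Fe3O4(s) already on the product side): -1118.4 kJ/mol
equation 3 as written (PbO(s) already on the product side): -217.3 kJ/mol
equation 4: not needed (Fe2O3(s) appears nowhere else).
Combining the equations, ΔH = (+277.4) + (-1118.4) + (-217.3) = -1058.3 kJ/mol

ΔH = -1058.3 kJ/mol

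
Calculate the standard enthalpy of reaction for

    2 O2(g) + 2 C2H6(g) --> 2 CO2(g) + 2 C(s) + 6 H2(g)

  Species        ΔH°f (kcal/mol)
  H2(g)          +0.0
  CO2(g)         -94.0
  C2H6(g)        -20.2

ΔH°rxn = Σ nΔHf°(products) − Σ nΔHf°(reactants).
Products: 2·(-94.0) + 2·(+0.0) + 6·(+0.0) = -188.0
Reactants: 2·(+0.0) + 2·(-20.2) = -40.4
ΔH°rxn = (-188.0) − (-40.4) = -147.6 kcal/mol

ΔH°rxn = -147.6 kcal/mol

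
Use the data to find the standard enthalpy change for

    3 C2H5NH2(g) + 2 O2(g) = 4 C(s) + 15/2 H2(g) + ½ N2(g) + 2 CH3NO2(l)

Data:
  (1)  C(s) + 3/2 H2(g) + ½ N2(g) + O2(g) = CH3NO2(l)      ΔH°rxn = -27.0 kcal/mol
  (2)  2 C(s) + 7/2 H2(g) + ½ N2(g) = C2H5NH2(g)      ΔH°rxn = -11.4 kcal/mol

ΔH°rxn = -19.8 kcal/mol

(1) × 2 (scale by 2 for the 2 CH3NO2(l)): (2)·(-27.0) = -54.0 kcal/mol
(2) reversed and × 3 (C2H5NH2(g) must end up as a reactant; ×3 to match 3 C2H5NH2(g) in the target): (-3)·(-11.4) = +34.2 kcal/mol
ΔH°rxn = (-54.0) + (+34.2) = -19.8 kcal/mol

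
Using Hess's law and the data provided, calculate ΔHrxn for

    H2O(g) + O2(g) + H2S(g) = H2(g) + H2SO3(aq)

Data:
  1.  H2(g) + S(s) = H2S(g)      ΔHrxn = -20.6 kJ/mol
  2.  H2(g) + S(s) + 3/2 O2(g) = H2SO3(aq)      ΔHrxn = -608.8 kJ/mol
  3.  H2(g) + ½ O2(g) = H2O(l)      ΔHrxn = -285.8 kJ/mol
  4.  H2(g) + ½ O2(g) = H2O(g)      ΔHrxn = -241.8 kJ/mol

eq. 1 reversed (reverse to put H2S(g) on the reactant side): +20.6 kJ/mol
eq. 2 as written (H2SO3(aq) already on the product side): -608.8 kJ/mol
eq. 3: not needed (H2O(l) appears nowhere else).
eq. 4 reversed (reverse to put H2O(g) on the reactant side): +241.8 kJ/mol
ΔHrxn = (+20.6) + (-608.8) + (+241.8) = -346.4 kJ/mol

ΔHrxn = -346.4 kJ/mol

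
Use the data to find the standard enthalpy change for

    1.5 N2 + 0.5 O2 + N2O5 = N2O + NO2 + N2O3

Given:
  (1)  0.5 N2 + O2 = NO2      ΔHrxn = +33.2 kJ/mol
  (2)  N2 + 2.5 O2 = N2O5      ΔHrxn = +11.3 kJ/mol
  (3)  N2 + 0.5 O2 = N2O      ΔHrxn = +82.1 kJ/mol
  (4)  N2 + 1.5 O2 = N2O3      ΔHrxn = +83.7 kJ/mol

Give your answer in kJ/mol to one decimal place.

(1) as written (NO2 already on the product side): +33.2 kJ/mol
(2) reversed (reverse to put N2O5 on the reactant side): -11.3 kJ/mol
(3) as written (N2O already on the product side): +82.1 kJ/mol
(4) as written (N2O3 already on the product side): +83.7 kJ/mol
ΔHrxn = (+33.2) + (-11.3) + (+82.1) + (+83.7) = 187.7 kJ/mol

ΔHrxn = 187.7 kJ/mol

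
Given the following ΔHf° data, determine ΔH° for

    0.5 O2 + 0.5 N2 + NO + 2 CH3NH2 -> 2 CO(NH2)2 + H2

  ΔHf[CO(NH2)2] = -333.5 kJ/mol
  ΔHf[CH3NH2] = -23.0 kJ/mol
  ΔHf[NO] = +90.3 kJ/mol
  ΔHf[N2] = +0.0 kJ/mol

Products: 2·(-333.5) + 1·(+0.0) = -667.0
Reactants: 1/2·(+0.0) + 1/2·(+0.0) + 1·(+90.3) + 2·(-23.0) = +44.3
ΔH° = (-667.0) − (+44.3) = -711.3 kJ/mol

ΔH° = -711.3 kJ/mol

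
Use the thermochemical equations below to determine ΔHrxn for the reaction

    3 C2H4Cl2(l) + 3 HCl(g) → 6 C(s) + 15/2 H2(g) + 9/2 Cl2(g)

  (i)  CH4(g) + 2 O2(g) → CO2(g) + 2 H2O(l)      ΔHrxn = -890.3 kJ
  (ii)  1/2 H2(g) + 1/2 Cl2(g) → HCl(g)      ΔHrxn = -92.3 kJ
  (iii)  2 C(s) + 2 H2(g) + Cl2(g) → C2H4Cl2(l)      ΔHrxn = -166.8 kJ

(i): not needed.
(ii) reversed and × 3: (-3)·(-92.3) = +276.9 kJ
(iii) reversed and × 3: (-3)·(-166.8) = +500.4 kJ
Combining the equations, ΔHrxn = (-3)·(-92.3) + (-3)·(-166.8) = 777.3 kJ

ΔHrxn = 777.3 kJ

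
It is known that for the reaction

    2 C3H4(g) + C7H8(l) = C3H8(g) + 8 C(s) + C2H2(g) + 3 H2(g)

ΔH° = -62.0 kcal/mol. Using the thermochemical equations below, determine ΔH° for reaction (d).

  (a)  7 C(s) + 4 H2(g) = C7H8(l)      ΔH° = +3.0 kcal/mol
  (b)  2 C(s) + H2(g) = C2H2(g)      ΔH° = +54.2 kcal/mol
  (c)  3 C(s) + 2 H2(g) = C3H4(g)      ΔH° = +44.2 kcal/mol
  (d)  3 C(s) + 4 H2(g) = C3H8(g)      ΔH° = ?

(a) reversed (C7H8(l) must end up as a reactant): -3.0 kcal/mol
(b) as written (C2H2(g) already on the product side): +54.2 kcal/mol
(c) reversed and × 2 (reverse to put C3H4(g) on the reactant side; scale by 2 for the 2 C3H4(g)): (-2)·(+44.2) = -88.4 kcal/mol
(d) as written (C3H8(g) already on the product side): contributes x
-62.0 = (-3.0) + (+54.2) + (-88.4) + x
x = (-62.0 − (-37.2)) / (1) = -24.8 kcal/mol

ΔH° = -24.8 kcal/mol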